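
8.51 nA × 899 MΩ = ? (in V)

8.51e-9 × 899e6 = 7650.49e-3 V

7.65049 V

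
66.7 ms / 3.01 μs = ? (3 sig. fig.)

(66.7 × 10⁻³) / (3.01 × 10⁻⁶) = 22.16 × 10³

22200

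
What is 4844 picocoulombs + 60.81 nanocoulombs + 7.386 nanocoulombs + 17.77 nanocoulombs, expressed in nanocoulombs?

In nanocoulombs:
  4844 picocoulombs = 4844 × 10^-3 nanocoulombs = 4.844
  60.81 nanocoulombs → 60.81
  7.386 nanocoulombs → 7.386
  17.77 nanocoulombs → 17.77
Sum: 4.844 + 60.81 + 7.386 + 17.77 = 90.81

90.81 nanocoulombs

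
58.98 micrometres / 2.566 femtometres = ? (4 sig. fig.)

22990000000

(58.98 × 10⁻⁶) / (2.566 × 10⁻¹⁵) = 22.985 × 10⁹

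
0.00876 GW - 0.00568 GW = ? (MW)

In MW:
  0.00876 GW = 0.00876 × 10^3 MW = 8.76
  0.00568 GW = 0.00568 × 10^3 MW = 5.68
Difference: 8.76 - 5.68 = 3.08

3.08 MW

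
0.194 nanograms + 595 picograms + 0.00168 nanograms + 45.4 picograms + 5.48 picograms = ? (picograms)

In picograms:
  0.194 nanograms = 0.194 × 10³ picograms = 194
  595 picograms → 595
  0.00168 nanograms = 0.00168 × 10³ picograms = 1.68
  45.4 picograms → 45.4
  5.48 picograms → 5.48
Sum: 194 + 595 + 1.68 + 45.4 + 5.48 = 841.56

841.56 picograms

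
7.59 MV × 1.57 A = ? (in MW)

7.59 × 10^6 × 1.57 = 11.9163 × 10^6 W

11.9163 MW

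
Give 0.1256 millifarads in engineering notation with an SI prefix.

125.6 microfarads

= 125.6 × 10^-6 farads; 10^-6 is micro.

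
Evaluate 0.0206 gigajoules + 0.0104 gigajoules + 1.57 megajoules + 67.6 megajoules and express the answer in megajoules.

In megajoules:
  0.0206 gigajoules = 0.0206e3 megajoules = 20.6
  0.0104 gigajoules = 0.0104e3 megajoules = 10.4
  1.57 megajoules → 1.57
  67.6 megajoules → 67.6
Sum: 20.6 + 10.4 + 1.57 + 67.6 = 100.17

100.17 megajoules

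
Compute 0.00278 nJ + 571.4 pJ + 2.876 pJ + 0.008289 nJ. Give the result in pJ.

585.345 pJ

In pJ:
  0.00278 nJ = 0.00278 × 10^3 pJ = 2.78
  571.4 pJ → 571.4
  2.876 pJ → 2.876
  0.008289 nJ = 0.008289 × 10^3 pJ = 8.289
Sum: 2.78 + 571.4 + 2.876 + 8.289 = 585.345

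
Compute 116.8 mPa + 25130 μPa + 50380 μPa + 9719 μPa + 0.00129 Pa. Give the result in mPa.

203.319 mPa

In mPa:
  116.8 mPa → 116.8
  25130 μPa = 25130 × 10⁻³ mPa = 25.13
  50380 μPa = 50380 × 10⁻³ mPa = 50.38
  9719 μPa = 9719 × 10⁻³ mPa = 9.719
  0.00129 Pa = 0.00129 × 10³ mPa = 1.29
Sum: 116.8 + 25.13 + 50.38 + 9.719 + 1.29 = 203.319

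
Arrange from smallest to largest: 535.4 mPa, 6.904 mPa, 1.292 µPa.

535.4 mPa = 0.5354 Pa
6.904 mPa = 0.006904 Pa
1.292 µPa = 0.000001292 Pa

1.292 µPa < 6.904 mPa < 535.4 mPa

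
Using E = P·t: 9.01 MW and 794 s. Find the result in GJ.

7.15394 GJ

9.01e6 × 794 = 7153.94e6 J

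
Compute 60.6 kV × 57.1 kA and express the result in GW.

60.6 × 10³ × 57.1 × 10³ = 3460.26 × 10⁶ W

3.46026 GW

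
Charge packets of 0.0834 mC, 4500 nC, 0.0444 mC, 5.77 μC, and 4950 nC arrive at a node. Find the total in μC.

In μC:
  0.0834 mC = 0.0834 × 10³ μC = 83.4
  4500 nC = 4500 × 10⁻³ μC = 4.5
  0.0444 mC = 0.0444 × 10³ μC = 44.4
  5.77 μC → 5.77
  4950 nC = 4950 × 10⁻³ μC = 4.95
Sum: 83.4 + 4.5 + 44.4 + 5.77 + 4.95 = 143.02

143.02 μC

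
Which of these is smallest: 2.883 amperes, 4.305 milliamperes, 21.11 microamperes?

2.883 amperes = 2.883 amperes
4.305 milliamperes = 0.004305 amperes
21.11 microamperes = 0.00002111 amperes

21.11 microamperes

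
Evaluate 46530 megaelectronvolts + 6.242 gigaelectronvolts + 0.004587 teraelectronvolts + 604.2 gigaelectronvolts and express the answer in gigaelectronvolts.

In gigaelectronvolts:
  46530 megaelectronvolts = 46530 × 10^-3 gigaelectronvolts = 46.53
  6.242 gigaelectronvolts → 6.242
  0.004587 teraelectronvolts = 0.004587 × 10^3 gigaelectronvolts = 4.587
  604.2 gigaelectronvolts → 604.2
Sum: 46.53 + 6.242 + 4.587 + 604.2 = 661.559

661.559 gigaelectronvolts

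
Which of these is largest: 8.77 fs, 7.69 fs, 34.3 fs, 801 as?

34.3 fs

8.77 fs = 0.00000000000000877 s
7.69 fs = 0.00000000000000769 s
34.3 fs = 0.0000000000000343 s
801 as = 0.000000000000000801 s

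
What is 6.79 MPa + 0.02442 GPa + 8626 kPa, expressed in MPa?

In MPa:
  6.79 MPa → 6.79
  0.02442 GPa = 0.02442 × 10³ MPa = 24.42
  8626 kPa = 8626 × 10⁻³ MPa = 8.626
Sum: 6.79 + 24.42 + 8.626 = 39.836

39.836 MPa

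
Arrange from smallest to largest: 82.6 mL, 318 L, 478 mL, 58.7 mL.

82.6 mL = 0.0826 L
318 L = 318 L
478 mL = 0.478 L
58.7 mL = 0.0587 L

58.7 mL < 82.6 mL < 478 mL < 318 L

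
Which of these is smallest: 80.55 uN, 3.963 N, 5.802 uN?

80.55 uN = 0.00008055 N
3.963 N = 3.963 N
5.802 uN = 0.000005802 N

5.802 uN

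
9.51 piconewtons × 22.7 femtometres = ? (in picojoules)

9.51e-12 × 22.7e-15 = 215.877e-27 J

0.000000000000215877 picojoules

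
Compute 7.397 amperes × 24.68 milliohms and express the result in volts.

7.397 × 24.68 × 10⁻³ = 182.55796 × 10⁻³ V

0.18255796 volts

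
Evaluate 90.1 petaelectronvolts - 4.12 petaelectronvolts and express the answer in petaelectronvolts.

In petaelectronvolts:
  90.1 petaelectronvolts → 90.1
  4.12 petaelectronvolts → 4.12
Difference: 90.1 - 4.12 = 85.98

85.98 petaelectronvolts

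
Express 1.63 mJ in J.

0.00163 J

milli = 1e-3, (no prefix) = 1e0; factor is 1e-3.
1.63 × 1e-3 = 0.00163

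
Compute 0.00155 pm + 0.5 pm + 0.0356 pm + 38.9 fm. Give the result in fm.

In fm:
  0.00155 pm = 0.00155 × 10³ fm = 1.55
  0.5 pm = 0.5 × 10³ fm = 500
  0.0356 pm = 0.0356 × 10³ fm = 35.6
  38.9 fm → 38.9
Sum: 1.55 + 500 + 35.6 + 38.9 = 576.05

576.05 fm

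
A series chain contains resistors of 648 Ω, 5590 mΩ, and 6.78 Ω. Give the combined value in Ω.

660.37 Ω

In Ω:
  648 Ω → 648
  5590 mΩ = 5590 × 10^-3 Ω = 5.59
  6.78 Ω → 6.78
Sum: 648 + 5.59 + 6.78 = 660.37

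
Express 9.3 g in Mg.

(no prefix) = 1e0, mega = 1e6; factor is 1e-6.
9.3 × 1e-6 = 0.0000093

0.0000093 Mg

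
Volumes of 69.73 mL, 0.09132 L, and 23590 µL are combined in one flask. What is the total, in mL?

In mL:
  69.73 mL → 69.73
  0.09132 L = 0.09132e3 mL = 91.32
  23590 µL = 23590e-3 mL = 23.59
Sum: 69.73 + 91.32 + 23.59 = 184.64

184.64 mL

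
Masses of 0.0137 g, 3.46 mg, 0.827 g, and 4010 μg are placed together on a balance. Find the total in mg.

848.17 mg

In mg:
  0.0137 g = 0.0137 × 10^3 mg = 13.7
  3.46 mg → 3.46
  0.827 g = 0.827 × 10^3 mg = 827
  4010 μg = 4010 × 10^-3 mg = 4.01
Sum: 13.7 + 3.46 + 827 + 4.01 = 848.17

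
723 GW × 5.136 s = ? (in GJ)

3713.328 GJ

723e9 × 5.136 = 3713.328e9 J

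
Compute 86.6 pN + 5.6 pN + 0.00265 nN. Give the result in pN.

94.85 pN

In pN:
  86.6 pN → 86.6
  5.6 pN → 5.6
  0.00265 nN = 0.00265 × 10³ pN = 2.65
Sum: 86.6 + 5.6 + 2.65 = 94.85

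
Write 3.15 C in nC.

3150000000 nC

(no prefix) = 1e0, nano = 1e-9; factor is 1e9.
3.15 × 1e9 = 3150000000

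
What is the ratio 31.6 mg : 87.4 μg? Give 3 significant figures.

362

(31.6 × 10⁻³) / (87.4 × 10⁻⁶) = 0.3616 × 10³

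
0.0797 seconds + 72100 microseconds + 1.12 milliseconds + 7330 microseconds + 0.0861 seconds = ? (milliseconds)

246.35 milliseconds

In milliseconds:
  0.0797 seconds = 0.0797e3 milliseconds = 79.7
  72100 microseconds = 72100e-3 milliseconds = 72.1
  1.12 milliseconds → 1.12
  7330 microseconds = 7330e-3 milliseconds = 7.33
  0.0861 seconds = 0.0861e3 milliseconds = 86.1
Sum: 79.7 + 72.1 + 1.12 + 7.33 + 86.1 = 246.35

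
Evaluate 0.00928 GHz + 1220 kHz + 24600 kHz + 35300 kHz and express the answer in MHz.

In MHz:
  0.00928 GHz = 0.00928 × 10^3 MHz = 9.28
  1220 kHz = 1220 × 10^-3 MHz = 1.22
  24600 kHz = 24600 × 10^-3 MHz = 24.6
  35300 kHz = 35300 × 10^-3 MHz = 35.3
Sum: 9.28 + 1.22 + 24.6 + 35.3 = 70.4

70.4 MHz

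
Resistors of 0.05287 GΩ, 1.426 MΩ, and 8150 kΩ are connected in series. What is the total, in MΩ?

In MΩ:
  0.05287 GΩ = 0.05287 × 10^3 MΩ = 52.87
  1.426 MΩ → 1.426
  8150 kΩ = 8150 × 10^-3 MΩ = 8.15
Sum: 52.87 + 1.426 + 8.15 = 62.446

62.446 MΩ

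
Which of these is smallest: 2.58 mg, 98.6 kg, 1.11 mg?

2.58 mg = 0.00258 g
98.6 kg = 98600 g
1.11 mg = 0.00111 g

1.11 mg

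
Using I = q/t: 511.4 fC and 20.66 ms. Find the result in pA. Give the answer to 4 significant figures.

24.75 pA

(511.4e-15) / (20.66e-3) = 24.7531e-12 A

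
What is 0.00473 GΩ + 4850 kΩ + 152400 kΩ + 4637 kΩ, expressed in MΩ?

In MΩ:
  0.00473 GΩ = 0.00473e3 MΩ = 4.73
  4850 kΩ = 4850e-3 MΩ = 4.85
  152400 kΩ = 152400e-3 MΩ = 152.4
  4637 kΩ = 4637e-3 MΩ = 4.637
Sum: 4.73 + 4.85 + 152.4 + 4.637 = 166.617

166.617 MΩ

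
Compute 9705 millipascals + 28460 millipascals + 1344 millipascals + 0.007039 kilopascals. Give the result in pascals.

In pascals:
  9705 millipascals = 9705 × 10⁻³ pascals = 9.705
  28460 millipascals = 28460 × 10⁻³ pascals = 28.46
  1344 millipascals = 1344 × 10⁻³ pascals = 1.344
  0.007039 kilopascals = 0.007039 × 10³ pascals = 7.039
Sum: 9.705 + 28.46 + 1.344 + 7.039 = 46.548

46.548 pascals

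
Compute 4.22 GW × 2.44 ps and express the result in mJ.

4.22e9 × 2.44e-12 = 10.2968e-3 J

10.2968 mJ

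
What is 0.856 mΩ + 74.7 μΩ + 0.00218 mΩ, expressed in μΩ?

932.88 μΩ

In μΩ:
  0.856 mΩ = 0.856 × 10^3 μΩ = 856
  74.7 μΩ → 74.7
  0.00218 mΩ = 0.00218 × 10^3 μΩ = 2.18
Sum: 856 + 74.7 + 2.18 = 932.88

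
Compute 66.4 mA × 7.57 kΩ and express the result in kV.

66.4 × 10^-3 × 7.57 × 10^3 = 502.648 V

0.502648 kV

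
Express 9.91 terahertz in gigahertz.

9910 gigahertz

tera = 1e12, giga = 1e9; factor is 1e3.
9.91 × 1e3 = 9910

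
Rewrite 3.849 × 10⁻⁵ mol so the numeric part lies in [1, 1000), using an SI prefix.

= 38.49 × 10⁻⁶ mol; 10⁻⁶ is micro.

38.49 μmol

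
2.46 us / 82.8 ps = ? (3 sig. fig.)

29700

(2.46e-6) / (82.8e-12) = 0.02971e6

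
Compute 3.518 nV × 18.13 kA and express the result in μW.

3.518e-9 × 18.13e3 = 63.78134e-6 W

63.78134 μW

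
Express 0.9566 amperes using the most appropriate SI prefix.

= 956.6 × 10^-3 amperes; 10^-3 is milli.

956.6 milliamperes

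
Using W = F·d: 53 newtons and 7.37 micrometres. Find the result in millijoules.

0.39061 millijoules

53 × 7.37 × 10⁻⁶ = 390.61 × 10⁻⁶ J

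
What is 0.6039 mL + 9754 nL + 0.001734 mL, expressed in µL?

615.388 µL

In µL:
  0.6039 mL = 0.6039 × 10³ µL = 603.9
  9754 nL = 9754 × 10⁻³ µL = 9.754
  0.001734 mL = 0.001734 × 10³ µL = 1.734
Sum: 603.9 + 9.754 + 1.734 = 615.388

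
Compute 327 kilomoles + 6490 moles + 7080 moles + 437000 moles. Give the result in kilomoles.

777.57 kilomoles

In kilomoles:
  327 kilomoles → 327
  6490 moles = 6490 × 10⁻³ kilomoles = 6.49
  7080 moles = 7080 × 10⁻³ kilomoles = 7.08
  437000 moles = 437000 × 10⁻³ kilomoles = 437
Sum: 327 + 6.49 + 7.08 + 437 = 777.57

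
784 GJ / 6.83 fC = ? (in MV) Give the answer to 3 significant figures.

115000000000000000000 MV

(784 × 10⁹) / (6.83 × 10⁻¹⁵) = 114.79 × 10²⁴ V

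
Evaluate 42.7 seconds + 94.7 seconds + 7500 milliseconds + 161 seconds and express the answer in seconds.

305.9 seconds

In seconds:
  42.7 seconds → 42.7
  94.7 seconds → 94.7
  7500 milliseconds = 7500 × 10⁻³ seconds = 7.5
  161 seconds → 161
Sum: 42.7 + 94.7 + 7.5 + 161 = 305.9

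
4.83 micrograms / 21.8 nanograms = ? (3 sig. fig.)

(4.83e-6) / (21.8e-9) = 0.2216e3

222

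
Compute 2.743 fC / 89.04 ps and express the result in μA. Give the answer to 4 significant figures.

(2.743e-15) / (89.04e-12) = 0.0308064e-3 A

30.81 μA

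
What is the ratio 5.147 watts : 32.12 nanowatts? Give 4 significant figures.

(5.147) / (32.12e-9) = 0.16024e9

160200000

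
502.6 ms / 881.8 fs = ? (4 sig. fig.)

570000000000

(502.6 × 10^-3) / (881.8 × 10^-15) = 0.56997 × 10^12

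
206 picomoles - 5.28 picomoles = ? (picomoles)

200.72 picomoles

In picomoles:
  206 picomoles → 206
  5.28 picomoles → 5.28
Difference: 206 - 5.28 = 200.72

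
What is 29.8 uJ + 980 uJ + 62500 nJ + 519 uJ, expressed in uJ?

In uJ:
  29.8 uJ → 29.8
  980 uJ → 980
  62500 nJ = 62500e-3 uJ = 62.5
  519 uJ → 519
Sum: 29.8 + 980 + 62.5 + 519 = 1591.3

1591.3 uJ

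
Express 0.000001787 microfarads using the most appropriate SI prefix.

= 1.787 × 10^-12 farads; 10^-12 is pico.

1.787 picofarads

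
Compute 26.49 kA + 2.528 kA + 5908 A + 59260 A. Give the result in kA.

94.186 kA

In kA:
  26.49 kA → 26.49
  2.528 kA → 2.528
  5908 A = 5908e-3 kA = 5.908
  59260 A = 59260e-3 kA = 59.26
Sum: 26.49 + 2.528 + 5.908 + 59.26 = 94.186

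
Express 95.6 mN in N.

0.0956 N

milli = 10⁻³, (no prefix) = 10⁰; factor is 10⁻³.
95.6 × 10⁻³ = 0.0956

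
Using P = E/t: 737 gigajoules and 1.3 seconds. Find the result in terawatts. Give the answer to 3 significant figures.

0.567 terawatts

(737 × 10⁹) / (1.3) = 566.92 × 10⁹ W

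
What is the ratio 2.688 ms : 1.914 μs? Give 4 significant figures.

(2.688e-3) / (1.914e-6) = 1.4044e3

1404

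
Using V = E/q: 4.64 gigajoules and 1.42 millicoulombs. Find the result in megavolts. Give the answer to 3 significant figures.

(4.64e9) / (1.42e-3) = 3.2676e12 V

3270000 megavolts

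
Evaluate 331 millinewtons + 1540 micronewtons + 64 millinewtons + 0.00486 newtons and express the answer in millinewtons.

In millinewtons:
  331 millinewtons → 331
  1540 micronewtons = 1540e-3 millinewtons = 1.54
  64 millinewtons → 64
  0.00486 newtons = 0.00486e3 millinewtons = 4.86
Sum: 331 + 1.54 + 64 + 4.86 = 401.4

401.4 millinewtons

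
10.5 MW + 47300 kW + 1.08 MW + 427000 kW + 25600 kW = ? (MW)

In MW:
  10.5 MW → 10.5
  47300 kW = 47300e-3 MW = 47.3
  1.08 MW → 1.08
  427000 kW = 427000e-3 MW = 427
  25600 kW = 25600e-3 MW = 25.6
Sum: 10.5 + 47.3 + 1.08 + 427 + 25.6 = 511.48

511.48 MW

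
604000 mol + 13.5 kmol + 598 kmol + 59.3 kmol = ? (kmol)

1274.8 kmol

In kmol:
  604000 mol = 604000e-3 kmol = 604
  13.5 kmol → 13.5
  598 kmol → 598
  59.3 kmol → 59.3
Sum: 604 + 13.5 + 598 + 59.3 = 1274.8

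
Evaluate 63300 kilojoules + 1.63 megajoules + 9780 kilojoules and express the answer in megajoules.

In megajoules:
  63300 kilojoules = 63300 × 10^-3 megajoules = 63.3
  1.63 megajoules → 1.63
  9780 kilojoules = 9780 × 10^-3 megajoules = 9.78
Sum: 63.3 + 1.63 + 9.78 = 74.71

74.71 megajoules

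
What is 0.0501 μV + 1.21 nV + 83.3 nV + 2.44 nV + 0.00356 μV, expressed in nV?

140.61 nV

In nV:
  0.0501 μV = 0.0501 × 10³ nV = 50.1
  1.21 nV → 1.21
  83.3 nV → 83.3
  2.44 nV → 2.44
  0.00356 μV = 0.00356 × 10³ nV = 3.56
Sum: 50.1 + 1.21 + 83.3 + 2.44 + 3.56 = 140.61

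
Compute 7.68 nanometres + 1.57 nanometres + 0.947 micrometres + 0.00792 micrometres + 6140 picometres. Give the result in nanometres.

In nanometres:
  7.68 nanometres → 7.68
  1.57 nanometres → 1.57
  0.947 micrometres = 0.947 × 10³ nanometres = 947
  0.00792 micrometres = 0.00792 × 10³ nanometres = 7.92
  6140 picometres = 6140 × 10⁻³ nanometres = 6.14
Sum: 7.68 + 1.57 + 947 + 7.92 + 6.14 = 970.31

970.31 nanometres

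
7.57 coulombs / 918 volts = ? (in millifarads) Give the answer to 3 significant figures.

8.25 millifarads

(7.57) / (918) = 0.0082462 F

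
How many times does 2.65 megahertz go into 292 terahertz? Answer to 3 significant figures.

(292e12) / (2.65e6) = 110.2e6

110000000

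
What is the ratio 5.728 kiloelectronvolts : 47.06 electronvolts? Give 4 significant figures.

(5.728e3) / (47.06) = 0.12172e3

121.7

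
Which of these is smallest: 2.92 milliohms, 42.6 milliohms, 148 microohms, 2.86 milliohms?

148 microohms

2.92 milliohms = 0.00292 ohms
42.6 milliohms = 0.0426 ohms
148 microohms = 0.000148 ohms
2.86 milliohms = 0.00286 ohms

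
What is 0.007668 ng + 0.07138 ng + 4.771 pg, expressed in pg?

In pg:
  0.007668 ng = 0.007668 × 10^3 pg = 7.668
  0.07138 ng = 0.07138 × 10^3 pg = 71.38
  4.771 pg → 4.771
Sum: 7.668 + 71.38 + 4.771 = 83.819

83.819 pg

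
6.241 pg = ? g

0.000000000006241 g

pico = 10⁻¹², (no prefix) = 10⁰; factor is 10⁻¹².
6.241 × 10⁻¹² = 0.000000000006241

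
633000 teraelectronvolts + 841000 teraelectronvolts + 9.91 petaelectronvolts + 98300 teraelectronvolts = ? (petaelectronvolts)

In petaelectronvolts:
  633000 teraelectronvolts = 633000 × 10⁻³ petaelectronvolts = 633
  841000 teraelectronvolts = 841000 × 10⁻³ petaelectronvolts = 841
  9.91 petaelectronvolts → 9.91
  98300 teraelectronvolts = 98300 × 10⁻³ petaelectronvolts = 98.3
Sum: 633 + 841 + 9.91 + 98.3 = 1582.21

1582.21 petaelectronvolts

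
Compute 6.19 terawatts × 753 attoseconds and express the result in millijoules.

6.19e12 × 753e-18 = 4661.07e-6 J

4.66107 millijoules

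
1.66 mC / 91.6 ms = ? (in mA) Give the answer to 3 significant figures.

18.1 mA

(1.66e-3) / (91.6e-3) = 0.018122 A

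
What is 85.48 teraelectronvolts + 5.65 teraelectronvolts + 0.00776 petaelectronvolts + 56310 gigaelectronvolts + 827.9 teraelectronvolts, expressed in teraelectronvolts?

In teraelectronvolts:
  85.48 teraelectronvolts → 85.48
  5.65 teraelectronvolts → 5.65
  0.00776 petaelectronvolts = 0.00776 × 10^3 teraelectronvolts = 7.76
  56310 gigaelectronvolts = 56310 × 10^-3 teraelectronvolts = 56.31
  827.9 teraelectronvolts → 827.9
Sum: 85.48 + 5.65 + 7.76 + 56.31 + 827.9 = 983.1

983.1 teraelectronvolts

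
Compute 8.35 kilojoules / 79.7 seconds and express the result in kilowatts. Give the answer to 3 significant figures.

(8.35e3) / (79.7) = 0.10477e3 W

0.105 kilowatts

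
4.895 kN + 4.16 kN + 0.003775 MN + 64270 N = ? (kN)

77.1 kN

In kN:
  4.895 kN → 4.895
  4.16 kN → 4.16
  0.003775 MN = 0.003775 × 10³ kN = 3.775
  64270 N = 64270 × 10⁻³ kN = 64.27
Sum: 4.895 + 4.16 + 3.775 + 64.27 = 77.1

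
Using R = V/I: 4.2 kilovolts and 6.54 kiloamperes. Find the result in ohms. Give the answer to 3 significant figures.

(4.2e3) / (6.54e3) = 0.6422 Ω

0.642 ohms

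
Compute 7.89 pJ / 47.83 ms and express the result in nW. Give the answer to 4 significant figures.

(7.89e-12) / (47.83e-3) = 0.164959e-9 W

0.1650 nW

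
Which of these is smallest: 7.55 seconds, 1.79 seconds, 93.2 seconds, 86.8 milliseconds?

86.8 milliseconds

7.55 seconds = 7.55 seconds
1.79 seconds = 1.79 seconds
93.2 seconds = 93.2 seconds
86.8 milliseconds = 0.0868 seconds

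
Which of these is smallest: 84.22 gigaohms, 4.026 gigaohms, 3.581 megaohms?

84.22 gigaohms = 84220000000 ohms
4.026 gigaohms = 4026000000 ohms
3.581 megaohms = 3581000 ohms

3.581 megaohms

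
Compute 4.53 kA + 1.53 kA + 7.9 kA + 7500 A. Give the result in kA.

In kA:
  4.53 kA → 4.53
  1.53 kA → 1.53
  7.9 kA → 7.9
  7500 A = 7500 × 10⁻³ kA = 7.5
Sum: 4.53 + 1.53 + 7.9 + 7.5 = 21.46

21.46 kA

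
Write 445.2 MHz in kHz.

445200 kHz

mega = 10^6, kilo = 10^3; factor is 10^3.
445.2 × 10^3 = 445200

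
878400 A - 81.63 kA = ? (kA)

796.77 kA

In kA:
  878400 A = 878400e-3 kA = 878.4
  81.63 kA → 81.63
Difference: 878.4 - 81.63 = 796.77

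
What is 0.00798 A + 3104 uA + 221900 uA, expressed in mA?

232.984 mA

In mA:
  0.00798 A = 0.00798 × 10^3 mA = 7.98
  3104 uA = 3104 × 10^-3 mA = 3.104
  221900 uA = 221900 × 10^-3 mA = 221.9
Sum: 7.98 + 3.104 + 221.9 = 232.984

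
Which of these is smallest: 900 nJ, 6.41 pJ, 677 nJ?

6.41 pJ

900 nJ = 0.0000009 J
6.41 pJ = 0.00000000000641 J
677 nJ = 0.000000677 J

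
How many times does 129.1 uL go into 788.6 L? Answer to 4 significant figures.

6108000

(788.6) / (129.1 × 10^-6) = 6.1084 × 10^6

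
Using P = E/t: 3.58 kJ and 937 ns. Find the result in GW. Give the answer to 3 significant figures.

(3.58 × 10³) / (937 × 10⁻⁹) = 0.0038207 × 10¹² W

3.82 GW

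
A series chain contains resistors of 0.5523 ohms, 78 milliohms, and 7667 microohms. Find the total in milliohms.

637.967 milliohms

In milliohms:
  0.5523 ohms = 0.5523 × 10^3 milliohms = 552.3
  78 milliohms → 78
  7667 microohms = 7667 × 10^-3 milliohms = 7.667
Sum: 552.3 + 78 + 7.667 = 637.967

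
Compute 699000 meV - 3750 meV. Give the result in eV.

695.25 eV

In eV:
  699000 meV = 699000e-3 eV = 699
  3750 meV = 3750e-3 eV = 3.75
Difference: 699 - 3.75 = 695.25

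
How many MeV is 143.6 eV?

(no prefix) = 1e0, mega = 1e6; factor is 1e-6.
143.6 × 1e-6 = 0.0001436

0.0001436 MeV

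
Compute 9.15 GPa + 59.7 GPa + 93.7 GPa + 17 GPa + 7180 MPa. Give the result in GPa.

186.73 GPa

In GPa:
  9.15 GPa → 9.15
  59.7 GPa → 59.7
  93.7 GPa → 93.7
  17 GPa → 17
  7180 MPa = 7180 × 10^-3 GPa = 7.18
Sum: 9.15 + 59.7 + 93.7 + 17 + 7.18 = 186.73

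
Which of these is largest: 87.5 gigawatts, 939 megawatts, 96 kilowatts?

87.5 gigawatts = 87500000000 watts
939 megawatts = 939000000 watts
96 kilowatts = 96000 watts

87.5 gigawatts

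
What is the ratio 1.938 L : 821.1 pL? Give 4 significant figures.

(1.938) / (821.1 × 10^-12) = 0.0023602 × 10^12

2360000000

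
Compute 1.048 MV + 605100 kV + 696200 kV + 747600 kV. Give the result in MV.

2049.948 MV

In MV:
  1.048 MV → 1.048
  605100 kV = 605100 × 10^-3 MV = 605.1
  696200 kV = 696200 × 10^-3 MV = 696.2
  747600 kV = 747600 × 10^-3 MV = 747.6
Sum: 1.048 + 605.1 + 696.2 + 747.6 = 2049.948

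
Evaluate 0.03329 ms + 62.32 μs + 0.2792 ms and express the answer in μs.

In μs:
  0.03329 ms = 0.03329 × 10^3 μs = 33.29
  62.32 μs → 62.32
  0.2792 ms = 0.2792 × 10^3 μs = 279.2
Sum: 33.29 + 62.32 + 279.2 = 374.81

374.81 μs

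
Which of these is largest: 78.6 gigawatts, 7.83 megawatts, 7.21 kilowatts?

78.6 gigawatts = 78600000000 watts
7.83 megawatts = 7830000 watts
7.21 kilowatts = 7210 watts

78.6 gigawatts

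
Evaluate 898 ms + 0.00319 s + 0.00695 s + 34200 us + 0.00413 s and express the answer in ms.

In ms:
  898 ms → 898
  0.00319 s = 0.00319e3 ms = 3.19
  0.00695 s = 0.00695e3 ms = 6.95
  34200 us = 34200e-3 ms = 34.2
  0.00413 s = 0.00413e3 ms = 4.13
Sum: 898 + 3.19 + 6.95 + 34.2 + 4.13 = 946.47

946.47 ms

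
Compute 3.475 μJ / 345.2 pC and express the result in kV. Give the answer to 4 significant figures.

(3.475 × 10⁻⁶) / (345.2 × 10⁻¹²) = 0.0100666 × 10⁶ V

10.07 kV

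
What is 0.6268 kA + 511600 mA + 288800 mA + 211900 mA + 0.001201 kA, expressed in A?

1640.301 A

In A:
  0.6268 kA = 0.6268 × 10³ A = 626.8
  511600 mA = 511600 × 10⁻³ A = 511.6
  288800 mA = 288800 × 10⁻³ A = 288.8
  211900 mA = 211900 × 10⁻³ A = 211.9
  0.001201 kA = 0.001201 × 10³ A = 1.201
Sum: 626.8 + 511.6 + 288.8 + 211.9 + 1.201 = 1640.301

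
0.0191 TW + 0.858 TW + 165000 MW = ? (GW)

1042.1 GW

In GW:
  0.0191 TW = 0.0191 × 10^3 GW = 19.1
  0.858 TW = 0.858 × 10^3 GW = 858
  165000 MW = 165000 × 10^-3 GW = 165
Sum: 19.1 + 858 + 165 = 1042.1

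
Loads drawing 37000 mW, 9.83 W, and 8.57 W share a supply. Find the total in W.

In W:
  37000 mW = 37000 × 10⁻³ W = 37
  9.83 W → 9.83
  8.57 W → 8.57
Sum: 37 + 9.83 + 8.57 = 55.4

55.4 W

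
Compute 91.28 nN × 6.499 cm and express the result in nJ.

5.9322872 nJ

91.28 × 10^-9 × 6.499 × 10^-2 = 593.22872 × 10^-11 J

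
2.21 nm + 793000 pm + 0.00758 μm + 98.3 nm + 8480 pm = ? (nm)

909.57 nm

In nm:
  2.21 nm → 2.21
  793000 pm = 793000 × 10^-3 nm = 793
  0.00758 μm = 0.00758 × 10^3 nm = 7.58
  98.3 nm → 98.3
  8480 pm = 8480 × 10^-3 nm = 8.48
Sum: 2.21 + 793 + 7.58 + 98.3 + 8.48 = 909.57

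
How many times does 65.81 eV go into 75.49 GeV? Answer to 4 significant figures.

1147000000

(75.49 × 10^9) / (65.81) = 1.1471 × 10^9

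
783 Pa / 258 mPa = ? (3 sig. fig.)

3030

(783) / (258 × 10⁻³) = 3.035 × 10³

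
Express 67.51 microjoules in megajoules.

0.00000000006751 megajoules

micro = 1e-6, mega = 1e6; factor is 1e-12.
67.51 × 1e-12 = 0.00000000006751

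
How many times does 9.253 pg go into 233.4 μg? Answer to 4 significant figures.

(233.4e-6) / (9.253e-12) = 25.224e6

25220000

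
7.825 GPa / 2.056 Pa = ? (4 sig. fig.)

3806000000

(7.825e9) / (2.056) = 3.8059e9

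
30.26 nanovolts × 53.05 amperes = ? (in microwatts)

30.26 × 10^-9 × 53.05 = 1605.293 × 10^-9 W

1.605293 microwatts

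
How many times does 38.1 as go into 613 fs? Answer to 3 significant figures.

(613e-15) / (38.1e-18) = 16.09e3

16100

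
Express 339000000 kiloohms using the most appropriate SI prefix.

339 gigaohms

= 339e9 ohms; 1e9 is giga.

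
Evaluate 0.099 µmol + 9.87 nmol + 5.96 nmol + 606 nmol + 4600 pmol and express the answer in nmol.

In nmol:
  0.099 µmol = 0.099 × 10^3 nmol = 99
  9.87 nmol → 9.87
  5.96 nmol → 5.96
  606 nmol → 606
  4600 pmol = 4600 × 10^-3 nmol = 4.6
Sum: 99 + 9.87 + 5.96 + 606 + 4.6 = 725.43

725.43 nmol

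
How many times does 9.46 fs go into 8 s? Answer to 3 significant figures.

(8) / (9.46e-15) = 0.8457e15

846000000000000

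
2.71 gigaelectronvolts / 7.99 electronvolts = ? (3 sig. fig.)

(2.71 × 10^9) / (7.99) = 0.3392 × 10^9

339000000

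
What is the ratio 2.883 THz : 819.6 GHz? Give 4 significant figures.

3.518

(2.883 × 10¹²) / (819.6 × 10⁹) = 0.0035176 × 10³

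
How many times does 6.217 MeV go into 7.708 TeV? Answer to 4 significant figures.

1240000

(7.708 × 10^12) / (6.217 × 10^6) = 1.2398 × 10^6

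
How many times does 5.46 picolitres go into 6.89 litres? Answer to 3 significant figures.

(6.89) / (5.46e-12) = 1.262e12

1260000000000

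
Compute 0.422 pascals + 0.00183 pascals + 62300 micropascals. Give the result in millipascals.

In millipascals:
  0.422 pascals = 0.422 × 10^3 millipascals = 422
  0.00183 pascals = 0.00183 × 10^3 millipascals = 1.83
  62300 micropascals = 62300 × 10^-3 millipascals = 62.3
Sum: 422 + 1.83 + 62.3 = 486.13

486.13 millipascals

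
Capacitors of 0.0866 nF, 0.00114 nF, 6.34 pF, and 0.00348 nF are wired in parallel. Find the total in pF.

In pF:
  0.0866 nF = 0.0866 × 10^3 pF = 86.6
  0.00114 nF = 0.00114 × 10^3 pF = 1.14
  6.34 pF → 6.34
  0.00348 nF = 0.00348 × 10^3 pF = 3.48
Sum: 86.6 + 1.14 + 6.34 + 3.48 = 97.56

97.56 pF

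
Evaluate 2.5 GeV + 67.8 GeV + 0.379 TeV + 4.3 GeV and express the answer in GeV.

In GeV:
  2.5 GeV → 2.5
  67.8 GeV → 67.8
  0.379 TeV = 0.379 × 10³ GeV = 379
  4.3 GeV → 4.3
Sum: 2.5 + 67.8 + 379 + 4.3 = 453.6

453.6 GeV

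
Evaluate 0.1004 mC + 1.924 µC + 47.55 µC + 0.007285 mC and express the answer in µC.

In µC:
  0.1004 mC = 0.1004 × 10³ µC = 100.4
  1.924 µC → 1.924
  47.55 µC → 47.55
  0.007285 mC = 0.007285 × 10³ µC = 7.285
Sum: 100.4 + 1.924 + 47.55 + 7.285 = 157.159

157.159 µC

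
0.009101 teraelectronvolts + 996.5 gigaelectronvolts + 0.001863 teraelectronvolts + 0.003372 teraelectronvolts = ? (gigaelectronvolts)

1010.836 gigaelectronvolts

In gigaelectronvolts:
  0.009101 teraelectronvolts = 0.009101e3 gigaelectronvolts = 9.101
  996.5 gigaelectronvolts → 996.5
  0.001863 teraelectronvolts = 0.001863e3 gigaelectronvolts = 1.863
  0.003372 teraelectronvolts = 0.003372e3 gigaelectronvolts = 3.372
Sum: 9.101 + 996.5 + 1.863 + 3.372 = 1010.836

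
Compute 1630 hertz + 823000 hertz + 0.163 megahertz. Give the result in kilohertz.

987.63 kilohertz

In kilohertz:
  1630 hertz = 1630 × 10⁻³ kilohertz = 1.63
  823000 hertz = 823000 × 10⁻³ kilohertz = 823
  0.163 megahertz = 0.163 × 10³ kilohertz = 163
Sum: 1.63 + 823 + 163 = 987.63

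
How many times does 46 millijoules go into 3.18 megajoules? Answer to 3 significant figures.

69100000

(3.18 × 10^6) / (46 × 10^-3) = 0.06913 × 10^9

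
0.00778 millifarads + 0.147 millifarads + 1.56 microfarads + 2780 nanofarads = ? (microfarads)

In microfarads:
  0.00778 millifarads = 0.00778e3 microfarads = 7.78
  0.147 millifarads = 0.147e3 microfarads = 147
  1.56 microfarads → 1.56
  2780 nanofarads = 2780e-3 microfarads = 2.78
Sum: 7.78 + 147 + 1.56 + 2.78 = 159.12

159.12 microfarads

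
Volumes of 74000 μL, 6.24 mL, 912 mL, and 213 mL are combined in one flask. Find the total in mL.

In mL:
  74000 μL = 74000 × 10⁻³ mL = 74
  6.24 mL → 6.24
  912 mL → 912
  213 mL → 213
Sum: 74 + 6.24 + 912 + 213 = 1205.24

1205.24 mL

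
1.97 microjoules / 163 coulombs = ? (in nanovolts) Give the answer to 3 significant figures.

12.1 nanovolts

(1.97 × 10^-6) / (163) = 0.012086 × 10^-6 V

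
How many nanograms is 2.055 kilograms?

2055000000000 nanograms

kilo = 10³, nano = 10⁻⁹; factor is 10¹².
2.055 × 10¹² = 2055000000000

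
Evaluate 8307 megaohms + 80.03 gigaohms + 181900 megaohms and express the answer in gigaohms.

270.237 gigaohms

In gigaohms:
  8307 megaohms = 8307 × 10^-3 gigaohms = 8.307
  80.03 gigaohms → 80.03
  181900 megaohms = 181900 × 10^-3 gigaohms = 181.9
Sum: 8.307 + 80.03 + 181.9 = 270.237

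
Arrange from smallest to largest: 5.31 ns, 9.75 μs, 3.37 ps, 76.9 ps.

5.31 ns = 0.00000000531 s
9.75 μs = 0.00000975 s
3.37 ps = 0.00000000000337 s
76.9 ps = 0.0000000000769 s

3.37 ps < 76.9 ps < 5.31 ns < 9.75 μs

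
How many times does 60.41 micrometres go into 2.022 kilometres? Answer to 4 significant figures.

(2.022e3) / (60.41e-6) = 0.033471e9

33470000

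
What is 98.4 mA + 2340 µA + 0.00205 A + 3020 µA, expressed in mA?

105.81 mA

In mA:
  98.4 mA → 98.4
  2340 µA = 2340e-3 mA = 2.34
  0.00205 A = 0.00205e3 mA = 2.05
  3020 µA = 3020e-3 mA = 3.02
Sum: 98.4 + 2.34 + 2.05 + 3.02 = 105.81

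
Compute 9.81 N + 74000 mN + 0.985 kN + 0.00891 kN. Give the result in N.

In N:
  9.81 N → 9.81
  74000 mN = 74000 × 10⁻³ N = 74
  0.985 kN = 0.985 × 10³ N = 985
  0.00891 kN = 0.00891 × 10³ N = 8.91
Sum: 9.81 + 74 + 985 + 8.91 = 1077.72

1077.72 N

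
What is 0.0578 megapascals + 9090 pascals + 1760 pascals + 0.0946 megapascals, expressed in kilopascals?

163.25 kilopascals

In kilopascals:
  0.0578 megapascals = 0.0578e3 kilopascals = 57.8
  9090 pascals = 9090e-3 kilopascals = 9.09
  1760 pascals = 1760e-3 kilopascals = 1.76
  0.0946 megapascals = 0.0946e3 kilopascals = 94.6
Sum: 57.8 + 9.09 + 1.76 + 94.6 = 163.25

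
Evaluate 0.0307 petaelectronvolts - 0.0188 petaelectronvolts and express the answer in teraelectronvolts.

11.9 teraelectronvolts

In teraelectronvolts:
  0.0307 petaelectronvolts = 0.0307 × 10^3 teraelectronvolts = 30.7
  0.0188 petaelectronvolts = 0.0188 × 10^3 teraelectronvolts = 18.8
Difference: 30.7 - 18.8 = 11.9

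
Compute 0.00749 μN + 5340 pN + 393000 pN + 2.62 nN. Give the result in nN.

408.45 nN

In nN:
  0.00749 μN = 0.00749 × 10³ nN = 7.49
  5340 pN = 5340 × 10⁻³ nN = 5.34
  393000 pN = 393000 × 10⁻³ nN = 393
  2.62 nN → 2.62
Sum: 7.49 + 5.34 + 393 + 2.62 = 408.45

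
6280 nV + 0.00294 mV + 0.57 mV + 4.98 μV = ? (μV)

In μV:
  6280 nV = 6280e-3 μV = 6.28
  0.00294 mV = 0.00294e3 μV = 2.94
  0.57 mV = 0.57e3 μV = 570
  4.98 μV → 4.98
Sum: 6.28 + 2.94 + 570 + 4.98 = 584.2

584.2 μV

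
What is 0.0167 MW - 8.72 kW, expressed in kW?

7.98 kW

In kW:
  0.0167 MW = 0.0167 × 10^3 kW = 16.7
  8.72 kW → 8.72
Difference: 16.7 - 8.72 = 7.98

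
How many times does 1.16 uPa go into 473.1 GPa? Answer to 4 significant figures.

407800000000000000

(473.1e9) / (1.16e-6) = 407.84e15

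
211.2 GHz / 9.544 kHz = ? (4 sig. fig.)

(211.2e9) / (9.544e3) = 22.129e6

22130000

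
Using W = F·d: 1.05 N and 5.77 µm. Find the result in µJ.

1.05 × 5.77 × 10^-6 = 6.0585 × 10^-6 J

6.0585 µJ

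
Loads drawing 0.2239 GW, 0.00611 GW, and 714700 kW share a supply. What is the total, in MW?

944.71 MW

In MW:
  0.2239 GW = 0.2239 × 10^3 MW = 223.9
  0.00611 GW = 0.00611 × 10^3 MW = 6.11
  714700 kW = 714700 × 10^-3 MW = 714.7
Sum: 223.9 + 6.11 + 714.7 = 944.71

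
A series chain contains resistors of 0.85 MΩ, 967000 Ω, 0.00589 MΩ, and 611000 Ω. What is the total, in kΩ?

2433.89 kΩ

In kΩ:
  0.85 MΩ = 0.85 × 10³ kΩ = 850
  967000 Ω = 967000 × 10⁻³ kΩ = 967
  0.00589 MΩ = 0.00589 × 10³ kΩ = 5.89
  611000 Ω = 611000 × 10⁻³ kΩ = 611
Sum: 850 + 967 + 5.89 + 611 = 2433.89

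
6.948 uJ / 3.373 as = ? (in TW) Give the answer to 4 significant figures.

2.060 TW

(6.948 × 10⁻⁶) / (3.373 × 10⁻¹⁸) = 2.05989 × 10¹² W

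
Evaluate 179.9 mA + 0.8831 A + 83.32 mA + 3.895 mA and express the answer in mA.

In mA:
  179.9 mA → 179.9
  0.8831 A = 0.8831 × 10^3 mA = 883.1
  83.32 mA → 83.32
  3.895 mA → 3.895
Sum: 179.9 + 883.1 + 83.32 + 3.895 = 1150.215

1150.215 mA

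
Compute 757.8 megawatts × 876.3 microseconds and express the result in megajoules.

757.8 × 10^6 × 876.3 × 10^-6 = 664060.14 J

0.66406014 megajoules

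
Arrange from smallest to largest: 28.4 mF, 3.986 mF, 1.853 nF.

1.853 nF < 3.986 mF < 28.4 mF

28.4 mF = 0.0284 F
3.986 mF = 0.003986 F
1.853 nF = 0.000000001853 F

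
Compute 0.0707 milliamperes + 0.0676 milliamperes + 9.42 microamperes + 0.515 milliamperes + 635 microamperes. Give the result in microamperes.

In microamperes:
  0.0707 milliamperes = 0.0707 × 10^3 microamperes = 70.7
  0.0676 milliamperes = 0.0676 × 10^3 microamperes = 67.6
  9.42 microamperes → 9.42
  0.515 milliamperes = 0.515 × 10^3 microamperes = 515
  635 microamperes → 635
Sum: 70.7 + 67.6 + 9.42 + 515 + 635 = 1297.72

1297.72 microamperes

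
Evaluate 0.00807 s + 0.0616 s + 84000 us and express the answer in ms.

153.67 ms

In ms:
  0.00807 s = 0.00807 × 10³ ms = 8.07
  0.0616 s = 0.0616 × 10³ ms = 61.6
  84000 us = 84000 × 10⁻³ ms = 84
Sum: 8.07 + 61.6 + 84 = 153.67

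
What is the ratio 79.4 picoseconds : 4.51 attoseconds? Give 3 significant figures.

17600000

(79.4 × 10^-12) / (4.51 × 10^-18) = 17.61 × 10^6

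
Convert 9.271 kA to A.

9271 A

kilo = 10³, (no prefix) = 10⁰; factor is 10³.
9.271 × 10³ = 9271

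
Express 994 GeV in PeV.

0.000994 PeV

giga = 10⁹, peta = 10¹⁵; factor is 10⁻⁶.
994 × 10⁻⁶ = 0.000994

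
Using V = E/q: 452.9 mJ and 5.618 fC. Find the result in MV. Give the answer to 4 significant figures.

80620000 MV

(452.9e-3) / (5.618e-15) = 80.6159e12 V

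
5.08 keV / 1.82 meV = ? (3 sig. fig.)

(5.08 × 10³) / (1.82 × 10⁻³) = 2.791 × 10⁶

2790000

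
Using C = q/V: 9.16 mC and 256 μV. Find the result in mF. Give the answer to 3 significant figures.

(9.16e-3) / (256e-6) = 0.035781e3 F

35800 mF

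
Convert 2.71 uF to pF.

micro = 1e-6, pico = 1e-12; factor is 1e6.
2.71 × 1e6 = 2710000

2710000 pF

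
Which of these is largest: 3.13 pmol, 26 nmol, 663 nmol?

3.13 pmol = 0.00000000000313 mol
26 nmol = 0.000000026 mol
663 nmol = 0.000000663 mol

663 nmol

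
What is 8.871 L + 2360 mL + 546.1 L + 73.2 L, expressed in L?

630.531 L

In L:
  8.871 L → 8.871
  2360 mL = 2360e-3 L = 2.36
  546.1 L → 546.1
  73.2 L → 73.2
Sum: 8.871 + 2.36 + 546.1 + 73.2 = 630.531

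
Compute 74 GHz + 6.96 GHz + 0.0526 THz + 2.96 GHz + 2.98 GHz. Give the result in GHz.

In GHz:
  74 GHz → 74
  6.96 GHz → 6.96
  0.0526 THz = 0.0526 × 10³ GHz = 52.6
  2.96 GHz → 2.96
  2.98 GHz → 2.98
Sum: 74 + 6.96 + 52.6 + 2.96 + 2.98 = 139.5

139.5 GHz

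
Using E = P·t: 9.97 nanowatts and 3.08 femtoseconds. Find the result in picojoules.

9.97 × 10⁻⁹ × 3.08 × 10⁻¹⁵ = 30.7076 × 10⁻²⁴ J

0.0000000000307076 picojoules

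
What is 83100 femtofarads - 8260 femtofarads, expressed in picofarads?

74.84 picofarads

In picofarads:
  83100 femtofarads = 83100e-3 picofarads = 83.1
  8260 femtofarads = 8260e-3 picofarads = 8.26
Difference: 83.1 - 8.26 = 74.84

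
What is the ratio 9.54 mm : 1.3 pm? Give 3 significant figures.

(9.54 × 10⁻³) / (1.3 × 10⁻¹²) = 7.338 × 10⁹

7340000000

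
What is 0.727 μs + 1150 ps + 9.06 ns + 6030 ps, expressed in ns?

743.24 ns

In ns:
  0.727 μs = 0.727e3 ns = 727
  1150 ps = 1150e-3 ns = 1.15
  9.06 ns → 9.06
  6030 ps = 6030e-3 ns = 6.03
Sum: 727 + 1.15 + 9.06 + 6.03 = 743.24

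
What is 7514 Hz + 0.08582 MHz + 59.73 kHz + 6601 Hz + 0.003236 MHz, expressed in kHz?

In kHz:
  7514 Hz = 7514 × 10⁻³ kHz = 7.514
  0.08582 MHz = 0.08582 × 10³ kHz = 85.82
  59.73 kHz → 59.73
  6601 Hz = 6601 × 10⁻³ kHz = 6.601
  0.003236 MHz = 0.003236 × 10³ kHz = 3.236
Sum: 7.514 + 85.82 + 59.73 + 6.601 + 3.236 = 162.901

162.901 kHz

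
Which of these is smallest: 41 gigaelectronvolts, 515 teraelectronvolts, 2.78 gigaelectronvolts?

2.78 gigaelectronvolts

41 gigaelectronvolts = 41000000000 electronvolts
515 teraelectronvolts = 515000000000000 electronvolts
2.78 gigaelectronvolts = 2780000000 electronvolts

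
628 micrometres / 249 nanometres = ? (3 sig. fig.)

2520

(628e-6) / (249e-9) = 2.522e3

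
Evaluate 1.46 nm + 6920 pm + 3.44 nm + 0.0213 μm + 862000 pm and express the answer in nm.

In nm:
  1.46 nm → 1.46
  6920 pm = 6920e-3 nm = 6.92
  3.44 nm → 3.44
  0.0213 μm = 0.0213e3 nm = 21.3
  862000 pm = 862000e-3 nm = 862
Sum: 1.46 + 6.92 + 3.44 + 21.3 + 862 = 895.12

895.12 nm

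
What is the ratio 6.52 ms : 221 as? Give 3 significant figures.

(6.52 × 10⁻³) / (221 × 10⁻¹⁸) = 0.0295 × 10¹⁵

29500000000000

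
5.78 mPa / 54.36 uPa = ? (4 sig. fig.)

(5.78e-3) / (54.36e-6) = 0.10633e3

106.3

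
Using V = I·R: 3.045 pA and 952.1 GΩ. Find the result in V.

3.045e-12 × 952.1e9 = 2899.1445e-3 V

2.8991445 V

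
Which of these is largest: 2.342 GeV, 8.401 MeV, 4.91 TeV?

4.91 TeV

2.342 GeV = 2342000000 eV
8.401 MeV = 8401000 eV
4.91 TeV = 4910000000000 eV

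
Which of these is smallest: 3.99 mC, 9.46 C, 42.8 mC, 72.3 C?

3.99 mC

3.99 mC = 0.00399 C
9.46 C = 9.46 C
42.8 mC = 0.0428 C
72.3 C = 72.3 C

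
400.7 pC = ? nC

0.4007 nC

pico = 10⁻¹², nano = 10⁻⁹; factor is 10⁻³.
400.7 × 10⁻³ = 0.4007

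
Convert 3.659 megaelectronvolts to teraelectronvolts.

mega = 10⁶, tera = 10¹²; factor is 10⁻⁶.
3.659 × 10⁻⁶ = 0.000003659

0.000003659 teraelectronvolts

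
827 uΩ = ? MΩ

0.000000000827 MΩ

micro = 10⁻⁶, mega = 10⁶; factor is 10⁻¹².
827 × 10⁻¹² = 0.000000000827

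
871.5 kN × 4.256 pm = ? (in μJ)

3.709104 μJ

871.5e3 × 4.256e-12 = 3709.104e-9 J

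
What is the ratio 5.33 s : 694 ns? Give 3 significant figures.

(5.33) / (694e-9) = 0.00768e9

7680000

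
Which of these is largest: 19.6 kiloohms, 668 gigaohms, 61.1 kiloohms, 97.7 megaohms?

19.6 kiloohms = 19600 ohms
668 gigaohms = 668000000000 ohms
61.1 kiloohms = 61100 ohms
97.7 megaohms = 97700000 ohms

668 gigaohms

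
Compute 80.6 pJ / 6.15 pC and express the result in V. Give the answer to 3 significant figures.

13.1 V

(80.6 × 10^-12) / (6.15 × 10^-12) = 13.106 V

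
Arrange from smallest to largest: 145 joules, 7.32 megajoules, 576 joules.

145 joules < 576 joules < 7.32 megajoules

145 joules = 145 joules
7.32 megajoules = 7320000 joules
576 joules = 576 joules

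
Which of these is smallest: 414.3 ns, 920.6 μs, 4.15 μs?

414.3 ns

414.3 ns = 0.0000004143 s
920.6 μs = 0.0009206 s
4.15 μs = 0.00000415 s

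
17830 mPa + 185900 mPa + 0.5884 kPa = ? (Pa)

In Pa:
  17830 mPa = 17830 × 10⁻³ Pa = 17.83
  185900 mPa = 185900 × 10⁻³ Pa = 185.9
  0.5884 kPa = 0.5884 × 10³ Pa = 588.4
Sum: 17.83 + 185.9 + 588.4 = 792.13

792.13 Pa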